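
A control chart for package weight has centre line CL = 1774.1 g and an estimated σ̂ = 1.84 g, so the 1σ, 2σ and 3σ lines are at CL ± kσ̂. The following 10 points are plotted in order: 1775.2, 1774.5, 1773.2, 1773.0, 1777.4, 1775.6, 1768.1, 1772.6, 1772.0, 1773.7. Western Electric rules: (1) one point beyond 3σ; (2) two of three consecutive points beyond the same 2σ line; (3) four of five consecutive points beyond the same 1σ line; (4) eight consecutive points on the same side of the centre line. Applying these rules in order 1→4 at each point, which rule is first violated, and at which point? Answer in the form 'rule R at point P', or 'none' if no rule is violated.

rule 1 at point 7

Zone of each point (C = within 1σ̂, B = 1σ̂–2σ̂, A = 2σ̂–3σ̂, * = beyond 3σ̂; sign = side of CL): 1:+C, 2:+C, 3:-C, 4:-C, 5:+B, 6:+C, 7:-*, 8:-C, 9:-B, 10:-C
Rule 1 (one point beyond the 3σ limits) is satisfied at point 7.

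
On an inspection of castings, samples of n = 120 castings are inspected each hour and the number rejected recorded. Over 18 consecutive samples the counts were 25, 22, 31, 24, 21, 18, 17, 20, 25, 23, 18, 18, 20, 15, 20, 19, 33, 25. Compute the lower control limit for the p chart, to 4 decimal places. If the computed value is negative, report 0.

0.0766

p̄ = Σdᵢ / (k·n) = 394 / (18 × 120) = 0.18241
LCL = p̄ − 3·√(p̄(1−p̄)/n) = 0.18241 − 3 × 0.03525 = 0.07665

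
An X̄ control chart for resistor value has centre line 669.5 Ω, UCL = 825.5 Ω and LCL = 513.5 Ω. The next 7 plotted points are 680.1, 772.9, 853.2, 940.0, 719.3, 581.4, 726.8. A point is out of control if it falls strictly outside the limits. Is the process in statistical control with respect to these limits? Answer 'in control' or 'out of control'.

Compare each point to [513.5, 825.5]: sample 3 = 853.2 > UCL; sample 4 = 940.0 > UCL.

out of control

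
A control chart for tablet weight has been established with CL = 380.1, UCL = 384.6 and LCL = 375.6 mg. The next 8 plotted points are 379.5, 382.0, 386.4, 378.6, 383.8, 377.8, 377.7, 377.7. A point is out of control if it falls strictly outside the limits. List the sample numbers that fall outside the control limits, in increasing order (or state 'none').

Compare each point to [375.6, 384.6]: sample 3 = 386.4 > UCL.

3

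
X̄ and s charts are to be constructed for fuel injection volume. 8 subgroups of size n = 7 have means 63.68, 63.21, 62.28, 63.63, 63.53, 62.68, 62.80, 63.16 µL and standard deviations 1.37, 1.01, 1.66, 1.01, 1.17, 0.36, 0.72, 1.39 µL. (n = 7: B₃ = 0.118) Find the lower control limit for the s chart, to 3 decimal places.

0.128

s̄ = (1.37 + 1.01 + 1.66 + 1.01 + 1.17 + 0.36 + 0.72 + 1.39) / 8 = 1.0862
LCL_s = B₃·s̄ = 0.118 × 1.0862 = 0.1282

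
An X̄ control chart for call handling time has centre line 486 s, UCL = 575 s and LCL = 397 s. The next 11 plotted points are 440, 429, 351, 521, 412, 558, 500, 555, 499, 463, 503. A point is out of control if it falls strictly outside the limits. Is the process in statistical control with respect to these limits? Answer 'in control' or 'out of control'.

out of control

Compare each point to [397, 575]: sample 3 = 351 < LCL.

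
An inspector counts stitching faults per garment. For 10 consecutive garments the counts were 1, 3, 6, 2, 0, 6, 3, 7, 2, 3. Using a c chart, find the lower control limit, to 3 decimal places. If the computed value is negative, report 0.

0.000

c̄ = (1 + 3 + 6 + 2 + 0 + 6 + 3 + 7 + 2 + 3) / 10 = 33 / 10 = 3.3000
LCL = c̄ − 3√c̄ = 3.3000 − 3 × 1.8166 = -2.1498 → 0 (cannot be negative)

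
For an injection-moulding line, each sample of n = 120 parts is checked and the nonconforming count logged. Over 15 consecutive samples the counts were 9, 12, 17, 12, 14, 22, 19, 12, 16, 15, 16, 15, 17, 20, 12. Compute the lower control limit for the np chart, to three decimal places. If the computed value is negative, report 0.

4.270

p̄ = Σdᵢ / (k·n) = 228 / (15 × 120) = 0.12667
LCL = np̄ − 3·√(np̄(1−p̄)) = 15.2000 − 3 × 3.6434 = 4.2697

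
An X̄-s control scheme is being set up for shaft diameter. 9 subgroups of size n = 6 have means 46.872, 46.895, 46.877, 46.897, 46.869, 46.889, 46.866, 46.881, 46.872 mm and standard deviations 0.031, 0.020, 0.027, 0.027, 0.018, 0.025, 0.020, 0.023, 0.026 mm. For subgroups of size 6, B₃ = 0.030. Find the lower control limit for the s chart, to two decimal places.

s̄ = (0.031 + 0.020 + 0.027 + 0.027 + 0.018 + 0.025 + 0.020 + 0.023 + 0.026) / 9 = 0.0241
LCL_s = B₃·s̄ = 0.030 × 0.0241 = 0.0007

0.00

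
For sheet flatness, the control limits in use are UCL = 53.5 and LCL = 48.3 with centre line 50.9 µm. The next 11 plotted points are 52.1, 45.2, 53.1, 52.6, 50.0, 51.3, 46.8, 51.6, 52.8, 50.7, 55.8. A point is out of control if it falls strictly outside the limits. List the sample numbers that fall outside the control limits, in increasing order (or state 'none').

Compare each point to [48.3, 53.5]: sample 2 = 45.2 < LCL; sample 7 = 46.8 < LCL; sample 11 = 55.8 > UCL.

2, 7, 11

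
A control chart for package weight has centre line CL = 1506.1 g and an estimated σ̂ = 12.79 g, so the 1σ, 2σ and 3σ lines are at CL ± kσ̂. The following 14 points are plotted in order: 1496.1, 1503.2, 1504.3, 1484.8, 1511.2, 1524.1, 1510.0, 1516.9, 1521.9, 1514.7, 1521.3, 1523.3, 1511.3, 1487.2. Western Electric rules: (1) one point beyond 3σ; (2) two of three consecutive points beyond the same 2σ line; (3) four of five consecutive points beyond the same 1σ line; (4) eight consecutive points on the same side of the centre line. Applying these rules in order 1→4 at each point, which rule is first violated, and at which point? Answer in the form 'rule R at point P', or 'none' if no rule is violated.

Zone of each point (C = within 1σ̂, B = 1σ̂–2σ̂, A = 2σ̂–3σ̂, * = beyond 3σ̂; sign = side of CL): 1:-C, 2:-C, 3:-C, 4:-B, 5:+C, 6:+B, 7:+C, 8:+C, 9:+B, 10:+C, 11:+B, 12:+B, 13:+C, 14:-B
Rule 4 (eight consecutive points on the same side of the centre line) is satisfied at point 12.

rule 4 at point 12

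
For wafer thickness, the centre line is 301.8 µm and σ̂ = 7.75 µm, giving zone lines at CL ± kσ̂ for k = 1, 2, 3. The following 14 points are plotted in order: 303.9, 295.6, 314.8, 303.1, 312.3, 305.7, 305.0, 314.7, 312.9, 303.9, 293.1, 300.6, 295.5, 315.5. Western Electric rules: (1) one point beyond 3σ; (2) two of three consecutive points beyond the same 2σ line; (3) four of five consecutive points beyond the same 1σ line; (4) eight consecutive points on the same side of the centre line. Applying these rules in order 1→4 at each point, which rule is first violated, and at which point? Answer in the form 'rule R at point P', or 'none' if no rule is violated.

Zone of each point (C = within 1σ̂, B = 1σ̂–2σ̂, A = 2σ̂–3σ̂, * = beyond 3σ̂; sign = side of CL): 1:+C, 2:-C, 3:+B, 4:+C, 5:+B, 6:+C, 7:+C, 8:+B, 9:+B, 10:+C, 11:-B, 12:-C, 13:-C, 14:+B
Rule 4 (eight consecutive points on the same side of the centre line) is satisfied at point 10.

rule 4 at point 10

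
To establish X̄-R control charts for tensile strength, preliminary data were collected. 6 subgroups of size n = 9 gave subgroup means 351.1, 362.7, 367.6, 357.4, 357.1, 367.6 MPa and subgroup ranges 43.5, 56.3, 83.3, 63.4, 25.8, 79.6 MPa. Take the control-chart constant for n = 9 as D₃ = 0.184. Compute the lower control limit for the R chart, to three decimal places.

R̄ = (43.5 + 56.3 + 83.3 + 63.4 + 25.8 + 79.6) / 6 = 351.9000 / 6 = 58.6500
LCL_R = D₃·R̄ = 0.184 × 58.6500 = 10.7916

10.792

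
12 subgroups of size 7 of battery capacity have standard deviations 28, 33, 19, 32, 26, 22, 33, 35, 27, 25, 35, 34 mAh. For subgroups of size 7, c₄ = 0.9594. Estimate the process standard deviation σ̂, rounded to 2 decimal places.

s̄ = (28 + 33 + 19 + 32 + 26 + 22 + 33 + 35 + 27 + 25 + 35 + 34) / 12 = 29.0833
σ̂ = s̄ / c₄ = 29.0833 / 0.9594 = 30.3141

30.31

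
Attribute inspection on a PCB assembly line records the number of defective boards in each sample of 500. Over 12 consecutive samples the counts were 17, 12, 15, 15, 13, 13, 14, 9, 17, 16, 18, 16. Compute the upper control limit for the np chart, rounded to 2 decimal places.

p̄ = Σdᵢ / (k·n) = 175 / (12 × 500) = 0.02917
UCL = np̄ + 3·√(np̄(1−p̄)) = 14.5833 + 3 × √(14.5833×0.97083) = 14.5833 + 3 × 3.7627 = 25.8715

25.87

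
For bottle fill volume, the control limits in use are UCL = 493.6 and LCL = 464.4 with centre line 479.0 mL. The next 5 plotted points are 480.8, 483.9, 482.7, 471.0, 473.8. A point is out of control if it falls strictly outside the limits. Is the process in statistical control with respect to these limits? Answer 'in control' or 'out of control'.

in control

All 5 points lie within [464.4, 493.6].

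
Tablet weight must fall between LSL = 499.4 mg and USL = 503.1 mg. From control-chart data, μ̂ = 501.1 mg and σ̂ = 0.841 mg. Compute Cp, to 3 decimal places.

0.733

Cp = (USL − LSL) / (6σ̂) = (503.1 − 499.4) / (6 × 0.841) = 3.7000 / 5.0460 = 0.7333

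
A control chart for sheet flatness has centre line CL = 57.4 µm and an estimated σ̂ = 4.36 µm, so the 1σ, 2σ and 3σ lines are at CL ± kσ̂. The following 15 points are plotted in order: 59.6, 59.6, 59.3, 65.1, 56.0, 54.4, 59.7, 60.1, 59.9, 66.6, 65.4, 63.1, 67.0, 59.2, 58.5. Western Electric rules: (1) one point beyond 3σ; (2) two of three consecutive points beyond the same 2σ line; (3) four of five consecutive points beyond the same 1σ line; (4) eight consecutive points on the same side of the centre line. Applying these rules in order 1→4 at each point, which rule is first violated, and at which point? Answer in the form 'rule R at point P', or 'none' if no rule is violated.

rule 3 at point 13

Zone of each point (C = within 1σ̂, B = 1σ̂–2σ̂, A = 2σ̂–3σ̂, * = beyond 3σ̂; sign = side of CL): 1:+C, 2:+C, 3:+C, 4:+B, 5:-C, 6:-C, 7:+C, 8:+C, 9:+C, 10:+A, 11:+B, 12:+B, 13:+A, 14:+C, 15:+C
Rule 3 (four of five consecutive points beyond the same 1σ limit) is satisfied at point 13.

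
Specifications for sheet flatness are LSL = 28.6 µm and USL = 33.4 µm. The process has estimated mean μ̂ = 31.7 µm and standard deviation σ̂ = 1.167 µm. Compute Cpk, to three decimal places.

0.486

Cpu = (USL − μ̂) / (3σ̂) = (33.4 − 31.7) / (3 × 1.167) = 0.4856; Cpl = (μ̂ − LSL) / (3σ̂) = (31.7 − 28.6) / (3 × 1.167) = 0.8855; Cpk = min(Cpu, Cpl) = 0.4856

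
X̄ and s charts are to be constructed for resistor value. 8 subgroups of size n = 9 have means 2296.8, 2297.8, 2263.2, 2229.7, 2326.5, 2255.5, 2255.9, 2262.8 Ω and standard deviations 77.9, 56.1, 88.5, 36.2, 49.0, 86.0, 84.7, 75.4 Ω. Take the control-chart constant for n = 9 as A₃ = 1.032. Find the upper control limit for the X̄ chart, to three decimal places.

X̄̄ = (2296.8 + 2297.8 + 2263.2 + 2229.7 + 2326.5 + 2255.5 + 2255.9 + 2262.8) / 8 = 2273.5250
s̄ = (77.9 + 56.1 + 88.5 + 36.2 + 49.0 + 86.0 + 84.7 + 75.4) / 8 = 69.2250
UCL = X̄̄ + A₃·s̄ = 2273.5250 + 1.032 × 69.2250 = 2344.9652

2344.965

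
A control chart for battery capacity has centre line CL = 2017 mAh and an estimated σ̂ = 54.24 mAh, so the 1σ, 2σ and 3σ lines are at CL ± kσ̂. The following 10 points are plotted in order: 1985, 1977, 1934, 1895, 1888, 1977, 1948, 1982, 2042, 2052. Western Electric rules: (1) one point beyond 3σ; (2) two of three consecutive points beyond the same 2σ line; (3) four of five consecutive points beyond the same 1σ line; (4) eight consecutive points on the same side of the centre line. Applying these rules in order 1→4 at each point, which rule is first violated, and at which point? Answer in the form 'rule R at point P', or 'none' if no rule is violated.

rule 2 at point 5

Zone of each point (C = within 1σ̂, B = 1σ̂–2σ̂, A = 2σ̂–3σ̂, * = beyond 3σ̂; sign = side of CL): 1:-C, 2:-C, 3:-B, 4:-A, 5:-A, 6:-C, 7:-B, 8:-C, 9:+C, 10:+C
Rule 2 (two of three consecutive points beyond the same 2σ limit) is satisfied at point 5.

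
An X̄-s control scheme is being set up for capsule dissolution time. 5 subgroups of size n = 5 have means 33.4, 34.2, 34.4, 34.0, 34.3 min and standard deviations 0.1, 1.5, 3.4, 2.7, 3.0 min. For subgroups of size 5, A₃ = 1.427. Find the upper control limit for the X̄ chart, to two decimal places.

X̄̄ = (33.4 + 34.2 + 34.4 + 34.0 + 34.3) / 5 = 34.0600
s̄ = (0.1 + 1.5 + 3.4 + 2.7 + 3.0) / 5 = 2.1400
UCL = X̄̄ + A₃·s̄ = 34.0600 + 1.427 × 2.1400 = 37.1138

37.11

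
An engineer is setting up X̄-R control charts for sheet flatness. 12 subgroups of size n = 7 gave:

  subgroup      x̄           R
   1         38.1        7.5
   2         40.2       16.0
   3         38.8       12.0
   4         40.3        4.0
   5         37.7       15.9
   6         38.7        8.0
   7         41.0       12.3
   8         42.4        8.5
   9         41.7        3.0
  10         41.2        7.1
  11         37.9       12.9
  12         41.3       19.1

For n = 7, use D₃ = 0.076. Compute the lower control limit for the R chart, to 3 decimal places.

0.800

R̄ = (7.5 + 16.0 + 12.0 + 4.0 + 15.9 + 8.0 + 12.3 + 8.5 + 3.0 + 7.1 + 12.9 + 19.1) / 12 = 126.3000 / 12 = 10.5250
LCL_R = D₃·R̄ = 0.076 × 10.5250 = 0.7999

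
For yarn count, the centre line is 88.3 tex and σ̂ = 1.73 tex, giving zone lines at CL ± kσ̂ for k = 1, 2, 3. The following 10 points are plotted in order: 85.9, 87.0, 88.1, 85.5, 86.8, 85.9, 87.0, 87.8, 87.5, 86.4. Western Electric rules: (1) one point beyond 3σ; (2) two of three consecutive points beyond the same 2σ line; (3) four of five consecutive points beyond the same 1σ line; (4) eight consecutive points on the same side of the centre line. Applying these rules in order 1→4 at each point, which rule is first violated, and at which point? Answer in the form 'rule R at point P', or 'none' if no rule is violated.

rule 4 at point 8

Zone of each point (C = within 1σ̂, B = 1σ̂–2σ̂, A = 2σ̂–3σ̂, * = beyond 3σ̂; sign = side of CL): 1:-B, 2:-C, 3:-C, 4:-B, 5:-C, 6:-B, 7:-C, 8:-C, 9:-C, 10:-B
Rule 4 (eight consecutive points on the same side of the centre line) is satisfied at point 8.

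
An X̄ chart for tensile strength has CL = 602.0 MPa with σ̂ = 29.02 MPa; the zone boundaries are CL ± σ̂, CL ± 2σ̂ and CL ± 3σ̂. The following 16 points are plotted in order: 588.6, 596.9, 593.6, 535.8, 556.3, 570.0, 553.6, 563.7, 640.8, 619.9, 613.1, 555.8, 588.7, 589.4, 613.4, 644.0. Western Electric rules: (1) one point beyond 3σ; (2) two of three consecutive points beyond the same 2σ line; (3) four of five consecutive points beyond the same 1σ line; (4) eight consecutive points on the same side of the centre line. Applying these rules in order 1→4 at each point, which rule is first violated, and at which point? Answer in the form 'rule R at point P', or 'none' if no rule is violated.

Zone of each point (C = within 1σ̂, B = 1σ̂–2σ̂, A = 2σ̂–3σ̂, * = beyond 3σ̂; sign = side of CL): 1:-C, 2:-C, 3:-C, 4:-A, 5:-B, 6:-B, 7:-B, 8:-B, 9:+B, 10:+C, 11:+C, 12:-B, 13:-C, 14:-C, 15:+C, 16:+B
Rule 3 (four of five consecutive points beyond the same 1σ limit) is satisfied at point 7.

rule 3 at point 7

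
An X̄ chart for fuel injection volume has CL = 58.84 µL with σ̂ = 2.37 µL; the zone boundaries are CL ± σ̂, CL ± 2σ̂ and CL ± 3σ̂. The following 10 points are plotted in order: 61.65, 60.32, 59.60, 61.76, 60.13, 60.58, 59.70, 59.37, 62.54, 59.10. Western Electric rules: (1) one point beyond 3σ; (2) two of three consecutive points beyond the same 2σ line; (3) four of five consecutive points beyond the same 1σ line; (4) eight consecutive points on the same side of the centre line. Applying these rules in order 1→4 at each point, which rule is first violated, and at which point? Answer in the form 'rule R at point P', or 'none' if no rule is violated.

rule 4 at point 8

Zone of each point (C = within 1σ̂, B = 1σ̂–2σ̂, A = 2σ̂–3σ̂, * = beyond 3σ̂; sign = side of CL): 1:+B, 2:+C, 3:+C, 4:+B, 5:+C, 6:+C, 7:+C, 8:+C, 9:+B, 10:+C
Rule 4 (eight consecutive points on the same side of the centre line) is satisfied at point 8.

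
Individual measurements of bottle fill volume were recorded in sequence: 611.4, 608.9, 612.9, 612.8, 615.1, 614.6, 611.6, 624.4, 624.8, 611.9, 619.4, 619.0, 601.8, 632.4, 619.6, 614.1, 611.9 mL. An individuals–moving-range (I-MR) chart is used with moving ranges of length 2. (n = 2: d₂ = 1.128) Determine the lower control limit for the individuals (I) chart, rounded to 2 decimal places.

X̄ = (611.4 + 608.9 + 612.9 + 612.8 + 615.1 + 614.6 + 611.6 + 624.4 + 624.8 + 611.9 + 619.4 + 619.0 + 601.8 + 632.4 + 619.6 + 614.1 + 611.9) / 17 = 615.6824
Moving ranges: 2.5, 4.0, 0.1, 2.3, 0.5, 3.0, 12.8, 0.4, 12.9, 7.5, 0.4, 17.2, 30.6, 12.8, 5.5, 2.2; M̄R̄ = 114.7000 / 16 = 7.1688
LCL = X̄ − 3·M̄R̄/d₂ = 615.6824 − 3 × 7.1688 / 1.128 = 596.6165

596.62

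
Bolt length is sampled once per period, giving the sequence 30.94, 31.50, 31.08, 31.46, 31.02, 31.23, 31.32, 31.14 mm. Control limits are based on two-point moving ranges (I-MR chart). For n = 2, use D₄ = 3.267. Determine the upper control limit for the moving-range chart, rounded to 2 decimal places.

1.06

Moving ranges: 0.56, 0.42, 0.38, 0.44, 0.21, 0.09, 0.18; M̄R̄ = 2.2800 / 7 = 0.3257
UCL_MR = D₄·M̄R̄ = 3.267 × 0.3257 = 1.0641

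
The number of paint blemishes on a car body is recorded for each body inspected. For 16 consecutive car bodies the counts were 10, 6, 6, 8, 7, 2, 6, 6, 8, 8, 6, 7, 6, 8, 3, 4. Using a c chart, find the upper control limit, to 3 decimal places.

c̄ = (10 + 6 + 6 + 8 + 7 + 2 + 6 + 6 + 8 + 8 + 6 + 7 + 6 + 8 + 3 + 4) / 16 = 101 / 16 = 6.3125
UCL = c̄ + 3√c̄ = 6.3125 + 3 × √6.3125 = 6.3125 + 3 × 2.5125 = 13.8499

13.850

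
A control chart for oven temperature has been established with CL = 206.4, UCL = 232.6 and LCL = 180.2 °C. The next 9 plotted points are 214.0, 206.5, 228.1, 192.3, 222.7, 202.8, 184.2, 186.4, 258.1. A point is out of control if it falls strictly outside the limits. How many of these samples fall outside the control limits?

1

Compare each point to [180.2, 232.6]: sample 9 = 258.1 > UCL.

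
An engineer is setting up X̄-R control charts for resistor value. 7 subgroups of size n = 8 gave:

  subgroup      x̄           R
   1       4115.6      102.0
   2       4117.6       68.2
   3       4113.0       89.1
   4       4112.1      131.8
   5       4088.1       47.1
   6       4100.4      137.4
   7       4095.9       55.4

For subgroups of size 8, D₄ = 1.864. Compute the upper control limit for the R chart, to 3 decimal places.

168.026

R̄ = (102.0 + 68.2 + 89.1 + 131.8 + 47.1 + 137.4 + 55.4) / 7 = 631.0000 / 7 = 90.1429
UCL_R = D₄·R̄ = 1.864 × 90.1429 = 168.0263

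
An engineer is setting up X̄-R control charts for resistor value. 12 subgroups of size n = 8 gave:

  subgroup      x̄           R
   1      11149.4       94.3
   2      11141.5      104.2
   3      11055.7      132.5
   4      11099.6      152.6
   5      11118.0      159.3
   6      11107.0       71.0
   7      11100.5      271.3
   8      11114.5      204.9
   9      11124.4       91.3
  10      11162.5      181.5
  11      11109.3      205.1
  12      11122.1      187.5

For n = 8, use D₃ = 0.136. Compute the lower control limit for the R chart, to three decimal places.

R̄ = (94.3 + 104.2 + 132.5 + 152.6 + 159.3 + 71.0 + 271.3 + 204.9 + 91.3 + 181.5 + 205.1 + 187.5) / 12 = 1855.5000 / 12 = 154.6250
LCL_R = D₃·R̄ = 0.136 × 154.6250 = 21.0290

21.029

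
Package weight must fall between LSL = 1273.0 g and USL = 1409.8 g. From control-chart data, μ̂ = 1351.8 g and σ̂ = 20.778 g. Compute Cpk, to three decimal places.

Cpu = (USL − μ̂) / (3σ̂) = (1409.8 − 1351.8) / (3 × 20.778) = 0.9305; Cpl = (μ̂ − LSL) / (3σ̂) = (1351.8 − 1273.0) / (3 × 20.778) = 1.2642; Cpk = min(Cpu, Cpl) = 0.9305

0.930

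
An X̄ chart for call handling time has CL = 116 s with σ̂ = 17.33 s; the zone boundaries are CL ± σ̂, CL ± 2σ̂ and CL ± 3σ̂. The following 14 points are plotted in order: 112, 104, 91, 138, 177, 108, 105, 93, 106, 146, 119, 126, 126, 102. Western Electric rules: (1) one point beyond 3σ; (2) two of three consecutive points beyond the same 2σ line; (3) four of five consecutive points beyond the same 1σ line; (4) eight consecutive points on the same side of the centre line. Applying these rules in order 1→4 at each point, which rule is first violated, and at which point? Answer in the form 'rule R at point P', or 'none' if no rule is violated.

Zone of each point (C = within 1σ̂, B = 1σ̂–2σ̂, A = 2σ̂–3σ̂, * = beyond 3σ̂; sign = side of CL): 1:-C, 2:-C, 3:-B, 4:+B, 5:+*, 6:-C, 7:-C, 8:-B, 9:-C, 10:+B, 11:+C, 12:+C, 13:+C, 14:-C
Rule 1 (one point beyond the 3σ limits) is satisfied at point 5.

rule 1 at point 5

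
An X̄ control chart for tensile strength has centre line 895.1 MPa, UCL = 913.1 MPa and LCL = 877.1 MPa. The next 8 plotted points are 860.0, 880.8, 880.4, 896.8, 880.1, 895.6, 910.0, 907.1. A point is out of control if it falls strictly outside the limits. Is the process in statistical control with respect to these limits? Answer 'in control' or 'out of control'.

out of control

Compare each point to [877.1, 913.1]: sample 1 = 860.0 < LCL.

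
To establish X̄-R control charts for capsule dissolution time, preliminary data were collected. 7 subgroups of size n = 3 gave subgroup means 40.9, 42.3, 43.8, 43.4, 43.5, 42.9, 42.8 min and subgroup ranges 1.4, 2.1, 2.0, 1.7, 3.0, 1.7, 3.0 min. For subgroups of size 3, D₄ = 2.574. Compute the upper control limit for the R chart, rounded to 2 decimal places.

5.48

R̄ = (1.4 + 2.1 + 2.0 + 1.7 + 3.0 + 1.7 + 3.0) / 7 = 14.9000 / 7 = 2.1286
UCL_R = D₄·R̄ = 2.574 × 2.1286 = 5.4789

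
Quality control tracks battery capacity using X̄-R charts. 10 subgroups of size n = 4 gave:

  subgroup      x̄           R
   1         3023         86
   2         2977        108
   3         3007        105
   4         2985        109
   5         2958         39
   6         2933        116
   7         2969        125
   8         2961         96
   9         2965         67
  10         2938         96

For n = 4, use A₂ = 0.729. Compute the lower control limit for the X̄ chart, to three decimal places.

X̄̄ = (3023 + 2977 + 3007 + 2985 + 2958 + 2933 + 2969 + 2961 + 2965 + 2938) / 10 = 29716.0000 / 10 = 2971.6000
R̄ = (86 + 108 + 105 + 109 + 39 + 116 + 125 + 96 + 67 + 96) / 10 = 947.0000 / 10 = 94.7000
LCL = X̄̄ − A₂·R̄ = 2971.6000 − 0.729 × 94.7000 = 2902.5637

2902.564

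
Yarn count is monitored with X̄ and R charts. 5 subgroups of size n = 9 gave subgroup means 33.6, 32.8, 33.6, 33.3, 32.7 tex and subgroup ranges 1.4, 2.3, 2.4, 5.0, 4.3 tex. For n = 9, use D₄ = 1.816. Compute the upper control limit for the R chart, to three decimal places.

5.593

R̄ = (1.4 + 2.3 + 2.4 + 5.0 + 4.3) / 5 = 15.4000 / 5 = 3.0800
UCL_R = D₄·R̄ = 1.816 × 3.0800 = 5.5933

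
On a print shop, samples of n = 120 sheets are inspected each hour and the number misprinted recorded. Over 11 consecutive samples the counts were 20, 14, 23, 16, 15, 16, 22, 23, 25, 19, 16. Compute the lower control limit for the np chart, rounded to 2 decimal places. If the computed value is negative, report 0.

p̄ = Σdᵢ / (k·n) = 209 / (11 × 120) = 0.15833
LCL = np̄ − 3·√(np̄(1−p̄)) = 19.0000 − 3 × 3.9990 = 7.0031

7.00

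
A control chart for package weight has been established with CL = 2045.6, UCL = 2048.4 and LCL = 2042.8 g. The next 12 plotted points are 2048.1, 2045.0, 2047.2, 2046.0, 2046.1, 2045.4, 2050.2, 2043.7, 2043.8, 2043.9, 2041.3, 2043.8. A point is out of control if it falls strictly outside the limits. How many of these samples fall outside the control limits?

Compare each point to [2042.8, 2048.4]: sample 7 = 2050.2 > UCL; sample 11 = 2041.3 < LCL.

2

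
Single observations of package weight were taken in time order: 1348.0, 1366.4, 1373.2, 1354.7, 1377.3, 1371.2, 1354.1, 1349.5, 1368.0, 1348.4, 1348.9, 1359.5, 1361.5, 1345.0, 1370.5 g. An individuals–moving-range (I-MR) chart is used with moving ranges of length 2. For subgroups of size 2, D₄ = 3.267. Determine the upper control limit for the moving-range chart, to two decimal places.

43.71

Moving ranges: 18.4, 6.8, 18.5, 22.6, 6.1, 17.1, 4.6, 18.5, 19.6, 0.5, 10.6, 2.0, 16.5, 25.5; M̄R̄ = 187.3000 / 14 = 13.3786
UCL_MR = D₄·M̄R̄ = 3.267 × 13.3786 = 43.7078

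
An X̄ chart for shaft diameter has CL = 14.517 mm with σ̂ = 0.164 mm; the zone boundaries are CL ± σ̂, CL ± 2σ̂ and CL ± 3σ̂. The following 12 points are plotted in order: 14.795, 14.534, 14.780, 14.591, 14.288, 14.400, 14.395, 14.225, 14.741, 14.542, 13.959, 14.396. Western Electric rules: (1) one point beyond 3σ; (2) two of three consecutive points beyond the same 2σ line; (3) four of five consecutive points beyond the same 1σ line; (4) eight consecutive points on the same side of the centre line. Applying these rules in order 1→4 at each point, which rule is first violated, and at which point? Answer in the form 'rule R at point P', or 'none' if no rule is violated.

rule 1 at point 11

Zone of each point (C = within 1σ̂, B = 1σ̂–2σ̂, A = 2σ̂–3σ̂, * = beyond 3σ̂; sign = side of CL): 1:+B, 2:+C, 3:+B, 4:+C, 5:-B, 6:-C, 7:-C, 8:-B, 9:+B, 10:+C, 11:-*, 12:-C
Rule 1 (one point beyond the 3σ limits) is satisfied at point 11.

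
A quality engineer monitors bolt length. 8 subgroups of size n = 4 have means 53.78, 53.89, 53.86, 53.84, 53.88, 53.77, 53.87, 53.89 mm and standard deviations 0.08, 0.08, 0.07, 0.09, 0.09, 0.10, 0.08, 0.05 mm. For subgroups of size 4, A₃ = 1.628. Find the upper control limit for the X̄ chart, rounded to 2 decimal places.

X̄̄ = (53.78 + 53.89 + 53.86 + 53.84 + 53.88 + 53.77 + 53.87 + 53.89) / 8 = 53.8475
s̄ = (0.08 + 0.08 + 0.07 + 0.09 + 0.09 + 0.10 + 0.08 + 0.05) / 8 = 0.0800
UCL = X̄̄ + A₃·s̄ = 53.8475 + 1.628 × 0.0800 = 53.9777

53.98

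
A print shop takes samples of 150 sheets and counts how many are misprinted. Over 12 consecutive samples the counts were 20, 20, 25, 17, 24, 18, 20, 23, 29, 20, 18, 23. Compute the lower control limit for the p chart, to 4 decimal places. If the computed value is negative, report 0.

0.0571

p̄ = Σdᵢ / (k·n) = 257 / (12 × 150) = 0.14278
LCL = p̄ − 3·√(p̄(1−p̄)/n) = 0.14278 − 3 × 0.02856 = 0.05708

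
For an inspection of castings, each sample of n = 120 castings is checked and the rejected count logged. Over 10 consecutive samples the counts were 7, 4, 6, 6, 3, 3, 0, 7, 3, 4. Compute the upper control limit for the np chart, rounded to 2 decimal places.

10.41

p̄ = Σdᵢ / (k·n) = 43 / (10 × 120) = 0.03583
UCL = np̄ + 3·√(np̄(1−p̄)) = 4.3000 + 3 × √(4.3000×0.96417) = 4.3000 + 3 × 2.0362 = 10.4085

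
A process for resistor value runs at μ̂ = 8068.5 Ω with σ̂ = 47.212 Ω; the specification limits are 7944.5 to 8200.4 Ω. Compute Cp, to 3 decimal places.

0.903

Cp = (USL − LSL) / (6σ̂) = (8200.4 − 7944.5) / (6 × 47.212) = 255.9000 / 283.2720 = 0.9034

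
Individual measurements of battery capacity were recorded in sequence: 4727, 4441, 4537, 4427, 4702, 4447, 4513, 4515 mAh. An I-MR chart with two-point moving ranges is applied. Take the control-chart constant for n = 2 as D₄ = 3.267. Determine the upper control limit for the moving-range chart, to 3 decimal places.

508.719

Moving ranges: 286, 96, 110, 275, 255, 66, 2; M̄R̄ = 1090.0000 / 7 = 155.7143
UCL_MR = D₄·M̄R̄ = 3.267 × 155.7143 = 508.7186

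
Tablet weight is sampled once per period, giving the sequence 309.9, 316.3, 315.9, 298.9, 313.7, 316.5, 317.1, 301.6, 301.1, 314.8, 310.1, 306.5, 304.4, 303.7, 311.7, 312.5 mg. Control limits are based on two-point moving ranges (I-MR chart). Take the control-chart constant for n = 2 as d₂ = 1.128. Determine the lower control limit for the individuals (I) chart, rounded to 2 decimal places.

293.43

X̄ = (309.9 + 316.3 + 315.9 + 298.9 + 313.7 + 316.5 + 317.1 + 301.6 + 301.1 + 314.8 + 310.1 + 306.5 + 304.4 + 303.7 + 311.7 + 312.5) / 16 = 309.6687
Moving ranges: 6.4, 0.4, 17.0, 14.8, 2.8, 0.6, 15.5, 0.5, 13.7, 4.7, 3.6, 2.1, 0.7, 8.0, 0.8; M̄R̄ = 91.6000 / 15 = 6.1067
LCL = X̄ − 3·M̄R̄/d₂ = 309.6687 − 3 × 6.1067 / 1.128 = 293.4276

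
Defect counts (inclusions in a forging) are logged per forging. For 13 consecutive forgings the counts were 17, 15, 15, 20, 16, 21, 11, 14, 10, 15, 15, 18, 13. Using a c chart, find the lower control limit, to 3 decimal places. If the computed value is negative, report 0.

3.618

c̄ = (17 + 15 + 15 + 20 + 16 + 21 + 11 + 14 + 10 + 15 + 15 + 18 + 13) / 13 = 200 / 13 = 15.3846
LCL = c̄ − 3√c̄ = 15.3846 − 3 × 3.9223 = 3.6176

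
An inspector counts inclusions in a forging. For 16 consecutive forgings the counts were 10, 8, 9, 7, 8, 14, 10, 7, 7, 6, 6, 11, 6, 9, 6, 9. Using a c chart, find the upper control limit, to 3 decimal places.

16.962

c̄ = (10 + 8 + 9 + 7 + 8 + 14 + 10 + 7 + 7 + 6 + 6 + 11 + 6 + 9 + 6 + 9) / 16 = 133 / 16 = 8.3125
UCL = c̄ + 3√c̄ = 8.3125 + 3 × √8.3125 = 8.3125 + 3 × 2.8831 = 16.9619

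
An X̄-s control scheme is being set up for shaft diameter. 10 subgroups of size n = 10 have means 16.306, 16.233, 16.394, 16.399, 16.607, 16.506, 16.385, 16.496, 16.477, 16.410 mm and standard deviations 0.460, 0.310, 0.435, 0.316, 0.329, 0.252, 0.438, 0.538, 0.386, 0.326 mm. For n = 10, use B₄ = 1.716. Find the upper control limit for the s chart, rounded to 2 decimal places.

s̄ = (0.460 + 0.310 + 0.435 + 0.316 + 0.329 + 0.252 + 0.438 + 0.538 + 0.386 + 0.326) / 10 = 0.3790
UCL_s = B₄·s̄ = 1.716 × 0.3790 = 0.6504

0.65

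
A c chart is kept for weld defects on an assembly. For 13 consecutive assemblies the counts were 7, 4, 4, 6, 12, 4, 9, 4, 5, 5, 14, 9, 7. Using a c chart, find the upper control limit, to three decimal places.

c̄ = (7 + 4 + 4 + 6 + 12 + 4 + 9 + 4 + 5 + 5 + 14 + 9 + 7) / 13 = 90 / 13 = 6.9231
UCL = c̄ + 3√c̄ = 6.9231 + 3 × √6.9231 = 6.9231 + 3 × 2.6312 = 14.8166

14.817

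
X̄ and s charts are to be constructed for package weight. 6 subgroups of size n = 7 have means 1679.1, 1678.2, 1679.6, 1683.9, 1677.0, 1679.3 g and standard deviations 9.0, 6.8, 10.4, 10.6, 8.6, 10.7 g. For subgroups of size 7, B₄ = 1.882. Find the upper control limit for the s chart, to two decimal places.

s̄ = (9.0 + 6.8 + 10.4 + 10.6 + 8.6 + 10.7) / 6 = 9.3500
UCL_s = B₄·s̄ = 1.882 × 9.3500 = 17.5967

17.60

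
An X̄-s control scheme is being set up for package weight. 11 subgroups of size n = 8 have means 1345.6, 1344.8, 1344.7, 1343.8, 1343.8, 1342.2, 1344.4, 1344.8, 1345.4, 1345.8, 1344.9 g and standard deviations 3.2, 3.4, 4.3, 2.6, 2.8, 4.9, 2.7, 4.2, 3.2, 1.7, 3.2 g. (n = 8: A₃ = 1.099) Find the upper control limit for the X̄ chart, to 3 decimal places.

X̄̄ = (1345.6 + 1344.8 + 1344.7 + 1343.8 + 1343.8 + 1342.2 + 1344.4 + 1344.8 + 1345.4 + 1345.8 + 1344.9) / 11 = 1344.5636
s̄ = (3.2 + 3.4 + 4.3 + 2.6 + 2.8 + 4.9 + 2.7 + 4.2 + 3.2 + 1.7 + 3.2) / 11 = 3.2909
UCL = X̄̄ + A₃·s̄ = 1344.5636 + 1.099 × 3.2909 = 1348.1803

1348.180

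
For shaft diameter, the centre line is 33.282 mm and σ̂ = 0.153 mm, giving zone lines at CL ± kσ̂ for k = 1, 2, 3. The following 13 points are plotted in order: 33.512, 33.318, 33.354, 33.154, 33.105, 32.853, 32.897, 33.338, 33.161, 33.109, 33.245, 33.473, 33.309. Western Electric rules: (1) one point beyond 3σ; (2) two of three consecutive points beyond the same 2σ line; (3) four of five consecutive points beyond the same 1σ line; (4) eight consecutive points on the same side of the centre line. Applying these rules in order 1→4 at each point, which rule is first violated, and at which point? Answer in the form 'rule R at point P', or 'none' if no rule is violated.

rule 2 at point 7

Zone of each point (C = within 1σ̂, B = 1σ̂–2σ̂, A = 2σ̂–3σ̂, * = beyond 3σ̂; sign = side of CL): 1:+B, 2:+C, 3:+C, 4:-C, 5:-B, 6:-A, 7:-A, 8:+C, 9:-C, 10:-B, 11:-C, 12:+B, 13:+C
Rule 2 (two of three consecutive points beyond the same 2σ limit) is satisfied at point 7.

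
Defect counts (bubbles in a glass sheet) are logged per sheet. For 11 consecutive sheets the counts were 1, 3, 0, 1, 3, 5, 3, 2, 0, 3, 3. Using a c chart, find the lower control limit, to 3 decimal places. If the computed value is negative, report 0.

c̄ = (1 + 3 + 0 + 1 + 3 + 5 + 3 + 2 + 0 + 3 + 3) / 11 = 24 / 11 = 2.1818
LCL = c̄ − 3√c̄ = 2.1818 − 3 × 1.4771 = -2.2495 → 0 (cannot be negative)

0.000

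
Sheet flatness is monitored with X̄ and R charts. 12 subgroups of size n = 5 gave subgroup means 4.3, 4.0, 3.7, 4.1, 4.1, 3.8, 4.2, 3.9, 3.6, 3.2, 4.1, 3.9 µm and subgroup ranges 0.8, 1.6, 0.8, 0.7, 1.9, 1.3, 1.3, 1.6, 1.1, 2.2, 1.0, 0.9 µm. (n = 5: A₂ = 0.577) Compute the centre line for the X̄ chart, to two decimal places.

X̄̄ = (4.3 + 4.0 + 3.7 + 4.1 + 4.1 + 3.8 + 4.2 + 3.9 + 3.6 + 3.2 + 4.1 + 3.9) / 12 = 46.9000 / 12 = 3.9083
CL = X̄̄ = 3.9083

3.91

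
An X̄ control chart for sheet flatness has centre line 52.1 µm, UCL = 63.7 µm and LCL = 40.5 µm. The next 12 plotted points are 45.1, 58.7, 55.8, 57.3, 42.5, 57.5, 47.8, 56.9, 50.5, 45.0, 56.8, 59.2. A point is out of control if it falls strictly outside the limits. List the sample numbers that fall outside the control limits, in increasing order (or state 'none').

none

All 12 points lie within [40.5, 63.7].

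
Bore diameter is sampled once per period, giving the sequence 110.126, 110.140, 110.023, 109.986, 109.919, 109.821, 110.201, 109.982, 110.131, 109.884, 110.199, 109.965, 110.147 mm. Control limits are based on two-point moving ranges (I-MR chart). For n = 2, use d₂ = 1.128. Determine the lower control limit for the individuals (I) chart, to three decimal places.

X̄ = (110.126 + 110.140 + 110.023 + 109.986 + 109.919 + 109.821 + 110.201 + 109.982 + 110.131 + 109.884 + 110.199 + 109.965 + 110.147) / 13 = 110.0403
Moving ranges: 0.014, 0.117, 0.037, 0.067, 0.098, 0.380, 0.219, 0.149, 0.247, 0.315, 0.234, 0.182; M̄R̄ = 2.0590 / 12 = 0.1716
LCL = X̄ − 3·M̄R̄/d₂ = 110.0403 − 3 × 0.1716 / 1.128 = 109.5840

109.584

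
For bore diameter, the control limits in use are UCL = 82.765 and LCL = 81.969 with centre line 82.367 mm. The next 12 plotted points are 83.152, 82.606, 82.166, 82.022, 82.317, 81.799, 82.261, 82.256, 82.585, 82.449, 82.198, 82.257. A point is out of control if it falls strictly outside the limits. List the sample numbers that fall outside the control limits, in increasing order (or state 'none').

1, 6

Compare each point to [81.969, 82.765]: sample 1 = 83.152 > UCL; sample 6 = 81.799 < LCL.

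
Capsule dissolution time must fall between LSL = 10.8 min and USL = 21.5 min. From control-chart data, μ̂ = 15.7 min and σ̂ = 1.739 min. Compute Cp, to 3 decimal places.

1.025

Cp = (USL − LSL) / (6σ̂) = (21.5 − 10.8) / (6 × 1.739) = 10.7000 / 10.4340 = 1.0255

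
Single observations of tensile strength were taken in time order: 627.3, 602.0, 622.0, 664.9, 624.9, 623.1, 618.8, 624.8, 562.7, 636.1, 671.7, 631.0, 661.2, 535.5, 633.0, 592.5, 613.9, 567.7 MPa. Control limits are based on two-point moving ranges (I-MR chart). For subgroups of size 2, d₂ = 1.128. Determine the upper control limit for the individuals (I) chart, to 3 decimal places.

X̄ = (627.3 + 602.0 + 622.0 + 664.9 + 624.9 + 623.1 + 618.8 + 624.8 + 562.7 + 636.1 + 671.7 + 631.0 + 661.2 + 535.5 + 633.0 + 592.5 + 613.9 + 567.7) / 18 = 617.3944
Moving ranges: 25.3, 20.0, 42.9, 40.0, 1.8, 4.3, 6.0, 62.1, 73.4, 35.6, 40.7, 30.2, 125.7, 97.5, 40.5, 21.4, 46.2; M̄R̄ = 713.6000 / 17 = 41.9765
UCL = X̄ + 3·M̄R̄/d₂ = 617.3944 + 3 × 41.9765 / 1.128 = 729.0340

729.034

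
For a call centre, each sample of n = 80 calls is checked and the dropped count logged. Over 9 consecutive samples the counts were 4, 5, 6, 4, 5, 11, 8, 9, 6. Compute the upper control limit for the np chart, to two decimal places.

13.75

p̄ = Σdᵢ / (k·n) = 58 / (9 × 80) = 0.08056
UCL = np̄ + 3·√(np̄(1−p̄)) = 6.4444 + 3 × √(6.4444×0.91944) = 6.4444 + 3 × 2.4342 = 13.7470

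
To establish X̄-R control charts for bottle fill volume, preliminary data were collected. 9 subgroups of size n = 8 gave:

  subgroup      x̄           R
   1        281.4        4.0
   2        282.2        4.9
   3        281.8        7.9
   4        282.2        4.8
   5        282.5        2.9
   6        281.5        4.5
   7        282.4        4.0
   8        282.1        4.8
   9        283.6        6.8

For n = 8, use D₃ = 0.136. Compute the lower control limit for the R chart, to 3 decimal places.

R̄ = (4.0 + 4.9 + 7.9 + 4.8 + 2.9 + 4.5 + 4.0 + 4.8 + 6.8) / 9 = 44.6000 / 9 = 4.9556
LCL_R = D₃·R̄ = 0.136 × 4.9556 = 0.6740

0.674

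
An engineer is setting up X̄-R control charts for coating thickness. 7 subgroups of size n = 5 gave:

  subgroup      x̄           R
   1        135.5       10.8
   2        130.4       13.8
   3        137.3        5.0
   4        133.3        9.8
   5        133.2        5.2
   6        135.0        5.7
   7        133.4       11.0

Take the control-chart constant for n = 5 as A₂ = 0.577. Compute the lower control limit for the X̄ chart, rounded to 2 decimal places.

128.96

X̄̄ = (135.5 + 130.4 + 137.3 + 133.3 + 133.2 + 135.0 + 133.4) / 7 = 938.1000 / 7 = 134.0143
R̄ = (10.8 + 13.8 + 5.0 + 9.8 + 5.2 + 5.7 + 11.0) / 7 = 61.3000 / 7 = 8.7571
LCL = X̄̄ − A₂·R̄ = 134.0143 − 0.577 × 8.7571 = 128.9614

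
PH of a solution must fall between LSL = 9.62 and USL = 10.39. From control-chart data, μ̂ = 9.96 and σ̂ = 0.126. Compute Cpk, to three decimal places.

Cpu = (USL − μ̂) / (3σ̂) = (10.39 − 9.96) / (3 × 0.126) = 1.1376; Cpl = (μ̂ − LSL) / (3σ̂) = (9.96 − 9.62) / (3 × 0.126) = 0.8995; Cpk = min(Cpu, Cpl) = 0.8995

0.899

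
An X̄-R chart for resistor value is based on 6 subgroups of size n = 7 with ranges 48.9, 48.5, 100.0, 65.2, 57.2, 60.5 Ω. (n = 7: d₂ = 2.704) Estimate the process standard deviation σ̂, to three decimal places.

23.441

R̄ = (48.9 + 48.5 + 100.0 + 65.2 + 57.2 + 60.5) / 6 = 63.3833
σ̂ = R̄ / d₂ = 63.3833 / 2.704 = 23.4406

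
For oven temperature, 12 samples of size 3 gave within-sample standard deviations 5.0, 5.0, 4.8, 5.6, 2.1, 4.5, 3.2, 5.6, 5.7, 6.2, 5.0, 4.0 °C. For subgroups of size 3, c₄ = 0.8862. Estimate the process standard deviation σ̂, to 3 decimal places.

5.332

s̄ = (5.0 + 5.0 + 4.8 + 5.6 + 2.1 + 4.5 + 3.2 + 5.6 + 5.7 + 6.2 + 5.0 + 4.0) / 12 = 4.7250
σ̂ = s̄ / c₄ = 4.7250 / 0.8862 = 5.3318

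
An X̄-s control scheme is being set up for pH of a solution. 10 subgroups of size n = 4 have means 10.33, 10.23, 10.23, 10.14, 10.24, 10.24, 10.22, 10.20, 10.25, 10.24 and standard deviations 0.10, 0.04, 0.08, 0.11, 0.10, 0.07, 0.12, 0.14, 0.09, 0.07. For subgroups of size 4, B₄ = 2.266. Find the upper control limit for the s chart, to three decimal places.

s̄ = (0.10 + 0.04 + 0.08 + 0.11 + 0.10 + 0.07 + 0.12 + 0.14 + 0.09 + 0.07) / 10 = 0.0920
UCL_s = B₄·s̄ = 2.266 × 0.0920 = 0.2085

0.208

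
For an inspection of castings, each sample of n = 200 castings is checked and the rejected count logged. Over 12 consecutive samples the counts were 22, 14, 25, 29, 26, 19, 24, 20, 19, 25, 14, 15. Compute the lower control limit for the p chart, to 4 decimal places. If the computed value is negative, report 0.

p̄ = Σdᵢ / (k·n) = 252 / (12 × 200) = 0.10500
LCL = p̄ − 3·√(p̄(1−p̄)/n) = 0.10500 − 3 × 0.02168 = 0.03997

0.0400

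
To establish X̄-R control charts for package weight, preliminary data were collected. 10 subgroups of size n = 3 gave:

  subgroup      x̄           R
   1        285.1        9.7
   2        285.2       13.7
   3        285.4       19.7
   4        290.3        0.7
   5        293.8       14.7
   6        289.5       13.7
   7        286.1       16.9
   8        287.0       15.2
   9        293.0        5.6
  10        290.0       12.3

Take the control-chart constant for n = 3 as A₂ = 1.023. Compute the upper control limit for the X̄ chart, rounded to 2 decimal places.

301.04

X̄̄ = (285.1 + 285.2 + 285.4 + 290.3 + 293.8 + 289.5 + 286.1 + 287.0 + 293.0 + 290.0) / 10 = 2885.4000 / 10 = 288.5400
R̄ = (9.7 + 13.7 + 19.7 + 0.7 + 14.7 + 13.7 + 16.9 + 15.2 + 5.6 + 12.3) / 10 = 122.2000 / 10 = 12.2200
UCL = X̄̄ + A₂·R̄ = 288.5400 + 1.023 × 12.2200 = 301.0411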